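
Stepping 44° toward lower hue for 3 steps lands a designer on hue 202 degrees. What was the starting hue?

3 steps of 44° (toward lower hue) give a net shift of −132°.
Start = end − shift: 202 + 132 = 334°

334°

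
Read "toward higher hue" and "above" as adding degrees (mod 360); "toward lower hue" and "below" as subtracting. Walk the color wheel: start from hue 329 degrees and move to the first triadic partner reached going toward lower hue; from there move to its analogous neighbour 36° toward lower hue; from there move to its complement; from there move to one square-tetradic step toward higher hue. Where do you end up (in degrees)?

−120° (triadic ↓): 329 − 120 = 209°
−36° (analog 36° ↓): 209 − 36 = 173°
+180° (complement): 173 + 180 = 353°
+90° (square ↑): 353 + 90 = 443 → 443 − 360 = 83°

83°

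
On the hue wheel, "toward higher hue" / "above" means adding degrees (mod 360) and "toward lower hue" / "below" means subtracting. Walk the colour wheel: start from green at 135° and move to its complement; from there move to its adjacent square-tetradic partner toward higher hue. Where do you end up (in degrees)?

135 + 180 = 315°   (complement)
315 + 90 = 405 → 405 − 360 = 45°   (square ↑)

45°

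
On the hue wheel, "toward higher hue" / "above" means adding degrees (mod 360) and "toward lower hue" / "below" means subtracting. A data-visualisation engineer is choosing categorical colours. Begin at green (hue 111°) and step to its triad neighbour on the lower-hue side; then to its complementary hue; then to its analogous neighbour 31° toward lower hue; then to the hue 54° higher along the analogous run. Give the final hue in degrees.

194°

111 − 120 = -9 → -9 + 360 = 351°   (triadic ↓)
351 + 180 = 531 → 531 − 360 = 171°   (complement)
171 − 31 = 140°   (analog 31° ↓)
140 + 54 = 194°   (analog 54° ↑)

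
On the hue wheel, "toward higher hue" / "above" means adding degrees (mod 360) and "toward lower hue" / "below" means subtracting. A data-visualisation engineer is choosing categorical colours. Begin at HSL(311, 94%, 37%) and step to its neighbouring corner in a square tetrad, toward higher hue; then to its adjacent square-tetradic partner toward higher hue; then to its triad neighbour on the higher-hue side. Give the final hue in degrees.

311 + 90 = 401 → 401 − 360 = 41°   (square ↑)
41 + 90 = 131°   (square ↑)
131 + 120 = 251°   (triadic ↑)

251°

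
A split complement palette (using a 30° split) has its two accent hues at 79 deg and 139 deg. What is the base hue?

The accents sit 30° either side of the complement, so the complement is their short-arc midpoint on the wheel.
Short-arc midpoint of 79° and 139°: 109°.
Base is 180° from the complement: 109 − 180 = -71 → -71 + 360 = 289°

289°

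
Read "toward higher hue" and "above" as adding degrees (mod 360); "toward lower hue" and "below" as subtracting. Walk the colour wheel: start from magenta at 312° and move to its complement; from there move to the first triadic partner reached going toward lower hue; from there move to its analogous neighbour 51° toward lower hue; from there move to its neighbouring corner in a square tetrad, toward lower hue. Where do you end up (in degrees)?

312 + 180 = 492 → 492 − 360 = 132°   (complement)
132 − 120 = 12°   (triadic ↓)
12 − 51 = -39 → -39 + 360 = 321°   (analog 51° ↓)
321 − 90 = 231°   (square ↓)

231°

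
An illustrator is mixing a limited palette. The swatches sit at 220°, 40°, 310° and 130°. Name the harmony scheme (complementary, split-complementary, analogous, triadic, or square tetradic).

Sort the hues: 40°, 130°, 220°, 310°.
Successive gaps around the wheel: 90°, 90°, 90°, 90°.
Four hues every 90° form a square tetradic scheme.

square tetradic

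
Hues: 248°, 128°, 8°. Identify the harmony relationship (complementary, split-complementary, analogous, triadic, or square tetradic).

Sort the hues: 8°, 128°, 248°.
Successive gaps around the wheel: 120°, 120°, 120°.
Three hues equally spaced 120° apart form a triad.

triadic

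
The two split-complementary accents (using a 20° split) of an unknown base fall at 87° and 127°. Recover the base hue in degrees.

The accents sit 20° either side of the complement, so the complement is their short-arc midpoint on the wheel.
Short-arc midpoint of 87° and 127°: 107°.
Base is 180° from the complement: 107 − 180 = -73 → -73 + 360 = 287°

287°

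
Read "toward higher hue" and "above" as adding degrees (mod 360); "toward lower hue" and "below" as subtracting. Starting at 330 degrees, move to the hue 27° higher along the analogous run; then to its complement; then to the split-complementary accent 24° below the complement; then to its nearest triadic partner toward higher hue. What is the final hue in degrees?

93°

analog 27° ↑ +27°: 330 + 27 = 357°
complement +180°: 357 + 180 = 537 → 537 − 360 = 177°
split-comp 24° ↓ +156°: 177 + 156 = 333°
triadic ↑ +120°: 333 + 120 = 453 → 453 − 360 = 93°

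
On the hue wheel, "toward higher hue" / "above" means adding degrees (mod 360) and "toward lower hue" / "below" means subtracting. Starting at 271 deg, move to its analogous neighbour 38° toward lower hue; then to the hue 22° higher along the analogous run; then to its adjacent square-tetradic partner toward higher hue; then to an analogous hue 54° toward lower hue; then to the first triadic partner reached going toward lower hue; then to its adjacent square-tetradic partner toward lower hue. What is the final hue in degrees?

analog 38° ↓ −38°: 271 − 38 = 233°
analog 22° ↑ +22°: 233 + 22 = 255°
square ↑ +90°: 255 + 90 = 345°
analog 54° ↓ −54°: 345 − 54 = 291°
triadic ↓ −120°: 291 − 120 = 171°
square ↓ −90°: 171 − 90 = 81°

81°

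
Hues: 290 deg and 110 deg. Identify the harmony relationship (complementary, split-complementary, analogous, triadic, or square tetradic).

Sort the hues: 110°, 290°.
Successive gaps around the wheel: 180°, 180°.
Two hues 180° apart are complementary.

complementary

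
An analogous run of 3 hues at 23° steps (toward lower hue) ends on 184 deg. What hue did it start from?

2 steps of 23° (toward lower hue) give a net shift of −46°.
Start = end − shift: 184 + 46 = 230°

230°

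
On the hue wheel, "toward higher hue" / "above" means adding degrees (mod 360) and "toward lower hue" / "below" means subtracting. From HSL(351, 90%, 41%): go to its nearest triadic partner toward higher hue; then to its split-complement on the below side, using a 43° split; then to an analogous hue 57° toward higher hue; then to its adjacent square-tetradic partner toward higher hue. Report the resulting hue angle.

35°

351 + 120 = 471 → 471 − 360 = 111°   (triadic ↑)
111 + 137 = 248°   (split-comp 43° ↓)
248 + 57 = 305°   (analog 57° ↑)
305 + 90 = 395 → 395 − 360 = 35°   (square ↑)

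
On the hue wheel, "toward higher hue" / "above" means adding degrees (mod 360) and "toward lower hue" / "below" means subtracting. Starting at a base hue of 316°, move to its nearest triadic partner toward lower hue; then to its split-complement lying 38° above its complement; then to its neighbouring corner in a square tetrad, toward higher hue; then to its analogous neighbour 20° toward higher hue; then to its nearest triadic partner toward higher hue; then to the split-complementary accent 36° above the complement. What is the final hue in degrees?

316 − 120 = 196°   (triadic ↓)
196 + 218 = 414 → 414 − 360 = 54°   (split-comp 38° ↑)
54 + 90 = 144°   (square ↑)
144 + 20 = 164°   (analog 20° ↑)
164 + 120 = 284°   (triadic ↑)
284 + 216 = 500 → 500 − 360 = 140°   (split-comp 36° ↑)

140°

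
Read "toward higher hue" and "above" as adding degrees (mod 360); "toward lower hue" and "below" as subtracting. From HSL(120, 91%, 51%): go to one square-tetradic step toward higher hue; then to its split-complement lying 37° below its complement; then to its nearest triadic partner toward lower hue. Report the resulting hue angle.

233°

square ↑ +90°: 120 + 90 = 210°
split-comp 37° ↓ +143°: 210 + 143 = 353°
triadic ↓ −120°: 353 − 120 = 233°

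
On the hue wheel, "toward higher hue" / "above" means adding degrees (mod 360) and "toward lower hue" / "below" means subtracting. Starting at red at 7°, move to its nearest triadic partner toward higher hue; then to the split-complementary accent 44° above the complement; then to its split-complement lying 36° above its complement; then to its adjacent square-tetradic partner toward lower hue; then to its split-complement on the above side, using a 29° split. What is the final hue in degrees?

+120° (triadic ↑): 7 + 120 = 127°
+224° (split-comp 44° ↑): 127 + 224 = 351°
+216° (split-comp 36° ↑): 351 + 216 = 567 → 567 − 360 = 207°
−90° (square ↓): 207 − 90 = 117°
+209° (split-comp 29° ↑): 117 + 209 = 326°

326°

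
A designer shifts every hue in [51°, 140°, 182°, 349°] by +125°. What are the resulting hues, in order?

51 + 125 = 176°
140 + 125 = 265°
182 + 125 = 307°
349 + 125 = 474 → 474 − 360 = 114°

176°, 265°, 307°, 114°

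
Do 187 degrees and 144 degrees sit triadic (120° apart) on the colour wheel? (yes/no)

no

Angular distance: |187 − 144| = 43 = 43°.
Triadic (120° apart) requires 120°.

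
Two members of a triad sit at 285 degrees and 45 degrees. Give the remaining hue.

165°

A triad spaces three hues 120° apart.
The full set is {45°, 165°, 285°}.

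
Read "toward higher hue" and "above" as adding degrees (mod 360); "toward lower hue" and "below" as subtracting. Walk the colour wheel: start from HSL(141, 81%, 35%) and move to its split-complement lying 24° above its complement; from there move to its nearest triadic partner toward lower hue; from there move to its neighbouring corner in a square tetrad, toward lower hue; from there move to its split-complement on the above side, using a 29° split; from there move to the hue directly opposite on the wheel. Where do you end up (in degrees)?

141 + 204 = 345°   (split-comp 24° ↑)
345 − 120 = 225°   (triadic ↓)
225 − 90 = 135°   (square ↓)
135 + 209 = 344°   (split-comp 29° ↑)
344 + 180 = 524 → 524 − 360 = 164°   (complement)

164°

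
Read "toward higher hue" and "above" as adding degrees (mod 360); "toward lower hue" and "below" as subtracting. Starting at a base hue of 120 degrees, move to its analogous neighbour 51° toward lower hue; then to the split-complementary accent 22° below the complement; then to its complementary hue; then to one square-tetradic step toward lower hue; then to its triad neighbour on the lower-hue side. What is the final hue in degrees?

120 − 51 = 69°   (analog 51° ↓)
69 + 158 = 227°   (split-comp 22° ↓)
227 + 180 = 407 → 407 − 360 = 47°   (complement)
47 − 90 = -43 → -43 + 360 = 317°   (square ↓)
317 − 120 = 197°   (triadic ↓)

197°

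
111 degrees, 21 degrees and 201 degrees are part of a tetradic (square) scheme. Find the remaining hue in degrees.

A square tetradic scheme places four hues every 90°.
The full set through 21° is {21°, 111°, 201°, 291°}.
Given {21°, 111°, 201°}, the missing hue is 291°.

291°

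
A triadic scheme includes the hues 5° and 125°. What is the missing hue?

245°

A triad places three hues 120° apart.
The full set through 5° is {5°, 125°, 245°}.
Given {5°, 125°}, the missing hue is 245°.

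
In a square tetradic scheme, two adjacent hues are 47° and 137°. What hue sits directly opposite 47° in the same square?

A square tetradic scheme places four hues 90° apart; opposite corners are 180° apart.
47 + 180 = 227°

227°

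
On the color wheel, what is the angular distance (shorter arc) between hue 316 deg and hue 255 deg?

|316 − 255| = 61.
61 ≤ 180, so the shorter arc is 61°.

61°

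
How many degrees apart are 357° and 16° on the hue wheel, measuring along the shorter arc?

19°

|357 − 16| = 341.
The shorter arc is 360 − 341 = 19°.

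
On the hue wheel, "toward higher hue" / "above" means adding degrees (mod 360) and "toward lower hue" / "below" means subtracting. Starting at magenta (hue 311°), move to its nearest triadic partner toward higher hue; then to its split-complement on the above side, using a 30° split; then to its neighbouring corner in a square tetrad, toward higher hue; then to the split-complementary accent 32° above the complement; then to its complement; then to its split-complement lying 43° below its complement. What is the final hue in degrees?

+120° (triadic ↑): 311 + 120 = 431 → 431 − 360 = 71°
+210° (split-comp 30° ↑): 71 + 210 = 281°
+90° (square ↑): 281 + 90 = 371 → 371 − 360 = 11°
+212° (split-comp 32° ↑): 11 + 212 = 223°
+180° (complement): 223 + 180 = 403 → 403 − 360 = 43°
+137° (split-comp 43° ↓): 43 + 137 = 180°

180°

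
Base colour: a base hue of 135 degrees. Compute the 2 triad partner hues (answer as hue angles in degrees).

255° and 15°

A triad places three hues 120° apart.
135 + 120 = 255°
135 + 240 = 375 → 375 − 360 = 15°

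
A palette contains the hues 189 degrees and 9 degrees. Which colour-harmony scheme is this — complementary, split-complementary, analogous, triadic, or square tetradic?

complementary

Sort the hues: 9°, 189°.
Successive gaps around the wheel: 180°, 180°.
Two hues 180° apart are complementary.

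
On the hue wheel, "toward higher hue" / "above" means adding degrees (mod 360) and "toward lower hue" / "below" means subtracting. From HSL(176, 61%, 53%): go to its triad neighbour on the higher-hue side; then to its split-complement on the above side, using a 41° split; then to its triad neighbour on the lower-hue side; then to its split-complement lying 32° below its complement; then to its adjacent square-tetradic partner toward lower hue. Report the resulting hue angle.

176 + 120 = 296°   (triadic ↑)
296 + 221 = 517 → 517 − 360 = 157°   (split-comp 41° ↑)
157 − 120 = 37°   (triadic ↓)
37 + 148 = 185°   (split-comp 32° ↓)
185 − 90 = 95°   (square ↓)

95°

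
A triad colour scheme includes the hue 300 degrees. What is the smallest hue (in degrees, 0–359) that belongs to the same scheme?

60°

A triad places three hues 120° apart.
The full set through 300° is {60°, 180°, 300°}.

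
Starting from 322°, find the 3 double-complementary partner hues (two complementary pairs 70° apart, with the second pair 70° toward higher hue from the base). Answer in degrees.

A rectangular tetradic uses two complementary pairs 70° apart: offsets 0°, 70°, 180°, 250°.
322 + 70 = 392 → 392 − 360 = 32°
322 + 180 = 502 → 502 − 360 = 142°
322 + 250 = 572 → 572 − 360 = 212°

32°, 142° and 212°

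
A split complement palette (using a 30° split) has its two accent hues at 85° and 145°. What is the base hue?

The accents sit 30° either side of the complement, so the complement is their short-arc midpoint on the wheel.
Short-arc midpoint of 85° and 145°: 115°.
Base is 180° from the complement: 115 − 180 = -65 → -65 + 360 = 295°

295°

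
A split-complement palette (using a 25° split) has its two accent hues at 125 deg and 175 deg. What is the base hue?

330°

The accents sit 25° either side of the complement, so the complement is their short-arc midpoint on the wheel.
Short-arc midpoint of 125° and 175°: 150°.
Base is 180° from the complement: 150 − 180 = -30 → -30 + 360 = 330°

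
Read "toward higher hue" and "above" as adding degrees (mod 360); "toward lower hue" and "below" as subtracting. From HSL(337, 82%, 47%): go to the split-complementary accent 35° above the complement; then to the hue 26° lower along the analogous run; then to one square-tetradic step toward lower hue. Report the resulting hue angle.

76°

337 + 215 = 552 → 552 − 360 = 192°   (split-comp 35° ↑)
192 − 26 = 166°   (analog 26° ↓)
166 − 90 = 76°   (square ↓)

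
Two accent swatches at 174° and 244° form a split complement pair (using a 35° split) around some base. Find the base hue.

The accents sit 35° either side of the complement, so the complement is their short-arc midpoint on the wheel.
Short-arc midpoint of 174° and 244°: 209°.
Base is 180° from the complement: 209 − 180 = 29°

29°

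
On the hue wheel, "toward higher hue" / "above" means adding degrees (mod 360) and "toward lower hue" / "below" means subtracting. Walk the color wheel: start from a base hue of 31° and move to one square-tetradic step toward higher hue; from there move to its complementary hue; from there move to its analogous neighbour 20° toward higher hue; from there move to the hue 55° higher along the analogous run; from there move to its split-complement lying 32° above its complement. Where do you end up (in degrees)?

228°

31 + 90 = 121°   (square ↑)
121 + 180 = 301°   (complement)
301 + 20 = 321°   (analog 20° ↑)
321 + 55 = 376 → 376 − 360 = 16°   (analog 55° ↑)
16 + 212 = 228°   (split-comp 32° ↑)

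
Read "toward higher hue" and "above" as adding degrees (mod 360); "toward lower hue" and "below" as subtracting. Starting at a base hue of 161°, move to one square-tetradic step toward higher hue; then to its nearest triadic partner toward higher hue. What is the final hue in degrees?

161 + 90 = 251°   (square ↑)
251 + 120 = 371 → 371 − 360 = 11°   (triadic ↑)

11°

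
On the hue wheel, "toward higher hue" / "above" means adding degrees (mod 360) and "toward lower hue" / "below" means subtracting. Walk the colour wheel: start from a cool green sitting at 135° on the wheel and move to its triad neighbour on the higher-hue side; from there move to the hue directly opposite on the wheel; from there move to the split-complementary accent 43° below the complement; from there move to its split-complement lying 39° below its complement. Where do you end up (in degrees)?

+120° (triadic ↑): 135 + 120 = 255°
+180° (complement): 255 + 180 = 435 → 435 − 360 = 75°
+137° (split-comp 43° ↓): 75 + 137 = 212°
+141° (split-comp 39° ↓): 212 + 141 = 353°

353°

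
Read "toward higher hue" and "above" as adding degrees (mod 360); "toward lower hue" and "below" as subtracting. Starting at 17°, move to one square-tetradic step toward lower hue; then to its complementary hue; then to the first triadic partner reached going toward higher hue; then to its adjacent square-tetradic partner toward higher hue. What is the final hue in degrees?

317°

−90° (square ↓): 17 − 90 = -73 → -73 + 360 = 287°
+180° (complement): 287 + 180 = 467 → 467 − 360 = 107°
+120° (triadic ↑): 107 + 120 = 227°
+90° (square ↑): 227 + 90 = 317°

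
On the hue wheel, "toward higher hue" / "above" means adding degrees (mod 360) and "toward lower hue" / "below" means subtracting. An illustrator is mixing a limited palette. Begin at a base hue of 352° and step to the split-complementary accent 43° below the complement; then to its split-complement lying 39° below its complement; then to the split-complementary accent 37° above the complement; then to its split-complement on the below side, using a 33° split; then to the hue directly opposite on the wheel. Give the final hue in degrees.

94°

+137° (split-comp 43° ↓): 352 + 137 = 489 → 489 − 360 = 129°
+141° (split-comp 39° ↓): 129 + 141 = 270°
+217° (split-comp 37° ↑): 270 + 217 = 487 → 487 − 360 = 127°
+147° (split-comp 33° ↓): 127 + 147 = 274°
+180° (complement): 274 + 180 = 454 → 454 − 360 = 94°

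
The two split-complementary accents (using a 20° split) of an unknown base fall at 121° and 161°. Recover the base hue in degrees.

The accents sit 20° either side of the complement, so the complement is their short-arc midpoint on the wheel.
Short-arc midpoint of 121° and 161°: 141°.
Base is 180° from the complement: 141 − 180 = -39 → -39 + 360 = 321°

321°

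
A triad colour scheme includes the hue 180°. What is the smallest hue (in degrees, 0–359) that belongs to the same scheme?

60°

A triad places three hues 120° apart.
The full set through 180° is {60°, 180°, 300°}.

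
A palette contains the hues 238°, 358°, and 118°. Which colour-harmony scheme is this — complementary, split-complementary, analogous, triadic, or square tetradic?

Sort the hues: 118°, 238°, 358°.
Successive gaps around the wheel: 120°, 120°, 120°.
Three hues equally spaced 120° apart form a triad.

triadic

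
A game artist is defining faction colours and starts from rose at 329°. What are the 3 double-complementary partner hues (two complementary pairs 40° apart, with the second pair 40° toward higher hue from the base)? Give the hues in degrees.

A rectangular tetradic uses two complementary pairs 40° apart: offsets 0°, 40°, 180°, 220°.
329 + 40 = 369 → 369 − 360 = 9°
329 + 180 = 509 → 509 − 360 = 149°
329 + 220 = 549 → 549 − 360 = 189°

9°, 149°, 189°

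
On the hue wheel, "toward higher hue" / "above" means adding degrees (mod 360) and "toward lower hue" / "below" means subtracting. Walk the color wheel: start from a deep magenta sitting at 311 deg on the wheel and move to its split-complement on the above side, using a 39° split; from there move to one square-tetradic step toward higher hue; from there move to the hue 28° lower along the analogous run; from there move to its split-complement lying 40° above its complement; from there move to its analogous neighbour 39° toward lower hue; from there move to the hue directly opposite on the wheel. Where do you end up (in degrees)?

split-comp 39° ↑ +219°: 311 + 219 = 530 → 530 − 360 = 170°
square ↑ +90°: 170 + 90 = 260°
analog 28° ↓ −28°: 260 − 28 = 232°
split-comp 40° ↑ +220°: 232 + 220 = 452 → 452 − 360 = 92°
analog 39° ↓ −39°: 92 − 39 = 53°
complement +180°: 53 + 180 = 233°

233°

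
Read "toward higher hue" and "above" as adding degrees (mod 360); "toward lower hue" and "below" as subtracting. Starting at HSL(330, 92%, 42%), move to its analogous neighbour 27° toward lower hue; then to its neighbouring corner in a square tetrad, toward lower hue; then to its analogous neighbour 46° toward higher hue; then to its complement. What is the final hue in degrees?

79°

analog 27° ↓ −27°: 330 − 27 = 303°
square ↓ −90°: 303 − 90 = 213°
analog 46° ↑ +46°: 213 + 46 = 259°
complement +180°: 259 + 180 = 439 → 439 − 360 = 79°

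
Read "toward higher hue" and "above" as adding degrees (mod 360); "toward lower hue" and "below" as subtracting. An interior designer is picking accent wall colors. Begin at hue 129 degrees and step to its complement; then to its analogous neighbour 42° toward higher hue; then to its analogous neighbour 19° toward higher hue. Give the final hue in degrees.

10°

129 + 180 = 309°   (complement)
309 + 42 = 351°   (analog 42° ↑)
351 + 19 = 370 → 370 − 360 = 10°   (analog 19° ↑)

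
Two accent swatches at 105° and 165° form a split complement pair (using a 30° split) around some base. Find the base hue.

315°

The accents sit 30° either side of the complement, so the complement is their short-arc midpoint on the wheel.
Short-arc midpoint of 105° and 165°: 135°.
Base is 180° from the complement: 135 − 180 = -45 → -45 + 360 = 315°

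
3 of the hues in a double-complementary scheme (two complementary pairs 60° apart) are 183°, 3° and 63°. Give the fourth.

243°

A rectangular tetradic uses two complementary pairs 60° apart: offsets 0°, 60°, 180°, 240°.
Among {3°, 63°, 183°}, 3° and 183° are a 180° pair.
The remaining hue 63° needs its own complement: 63 + 180 = 243°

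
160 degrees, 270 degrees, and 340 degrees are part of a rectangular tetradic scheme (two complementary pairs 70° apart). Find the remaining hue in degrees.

90°

A rectangular tetradic uses two complementary pairs 70° apart: offsets 0°, 70°, 180°, 250°.
Among {160°, 270°, 340°}, 340° and 160° are a 180° pair.
The remaining hue 270° needs its own complement: 270 + 180 = 450 → 450 − 360 = 90°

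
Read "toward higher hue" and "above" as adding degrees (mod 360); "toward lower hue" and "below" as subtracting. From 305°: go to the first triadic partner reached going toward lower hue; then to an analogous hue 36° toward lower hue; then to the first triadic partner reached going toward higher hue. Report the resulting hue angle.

269°

−120° (triadic ↓): 305 − 120 = 185°
−36° (analog 36° ↓): 185 − 36 = 149°
+120° (triadic ↑): 149 + 120 = 269°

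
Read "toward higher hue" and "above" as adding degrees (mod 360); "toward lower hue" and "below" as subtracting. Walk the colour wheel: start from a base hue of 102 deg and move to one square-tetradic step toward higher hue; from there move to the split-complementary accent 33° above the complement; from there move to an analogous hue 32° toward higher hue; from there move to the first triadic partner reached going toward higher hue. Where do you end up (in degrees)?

197°

+90° (square ↑): 102 + 90 = 192°
+213° (split-comp 33° ↑): 192 + 213 = 405 → 405 − 360 = 45°
+32° (analog 32° ↑): 45 + 32 = 77°
+120° (triadic ↑): 77 + 120 = 197°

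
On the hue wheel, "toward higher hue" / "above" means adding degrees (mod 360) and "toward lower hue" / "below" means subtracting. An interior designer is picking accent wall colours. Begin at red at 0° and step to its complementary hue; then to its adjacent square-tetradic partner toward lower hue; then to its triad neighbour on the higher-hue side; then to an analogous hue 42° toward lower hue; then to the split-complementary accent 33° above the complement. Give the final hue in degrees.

21°

0 + 180 = 180°   (complement)
180 − 90 = 90°   (square ↓)
90 + 120 = 210°   (triadic ↑)
210 − 42 = 168°   (analog 42° ↓)
168 + 213 = 381 → 381 − 360 = 21°   (split-comp 33° ↑)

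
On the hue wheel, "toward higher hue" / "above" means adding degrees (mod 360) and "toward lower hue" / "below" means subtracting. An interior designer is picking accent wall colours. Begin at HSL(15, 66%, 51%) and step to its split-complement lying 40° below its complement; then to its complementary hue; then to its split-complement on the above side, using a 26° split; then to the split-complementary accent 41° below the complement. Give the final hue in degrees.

320°

split-comp 40° ↓ +140°: 15 + 140 = 155°
complement +180°: 155 + 180 = 335°
split-comp 26° ↑ +206°: 335 + 206 = 541 → 541 − 360 = 181°
split-comp 41° ↓ +139°: 181 + 139 = 320°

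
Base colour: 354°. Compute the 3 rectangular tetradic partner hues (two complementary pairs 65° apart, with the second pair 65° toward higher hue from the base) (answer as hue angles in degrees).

59°, 174° and 239°

A rectangular tetradic uses two complementary pairs 65° apart: offsets 0°, 65°, 180°, 245°.
354 + 65 = 419 → 419 − 360 = 59°
354 + 180 = 534 → 534 − 360 = 174°
354 + 245 = 599 → 599 − 360 = 239°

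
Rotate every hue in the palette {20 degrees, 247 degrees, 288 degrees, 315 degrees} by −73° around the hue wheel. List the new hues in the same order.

307°, 174°, 215°, 242°

20 − 73 = -53 → -53 + 360 = 307°
247 − 73 = 174°
288 − 73 = 215°
315 − 73 = 242°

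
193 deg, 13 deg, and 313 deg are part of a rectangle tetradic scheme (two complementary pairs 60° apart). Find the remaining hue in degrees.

133°

A rectangular tetradic uses two complementary pairs 60° apart: offsets 0°, 60°, 180°, 240°.
Among {13°, 193°, 313°}, 193° and 13° are a 180° pair.
The remaining hue 313° needs its own complement: 313 + 180 = 493 → 493 − 360 = 133°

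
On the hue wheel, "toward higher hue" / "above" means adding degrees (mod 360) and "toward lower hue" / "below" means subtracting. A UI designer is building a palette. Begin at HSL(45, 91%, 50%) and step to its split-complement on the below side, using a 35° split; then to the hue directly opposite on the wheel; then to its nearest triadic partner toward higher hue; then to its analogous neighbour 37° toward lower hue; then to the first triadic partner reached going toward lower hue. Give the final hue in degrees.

333°

+145° (split-comp 35° ↓): 45 + 145 = 190°
+180° (complement): 190 + 180 = 370 → 370 − 360 = 10°
+120° (triadic ↑): 10 + 120 = 130°
−37° (analog 37° ↓): 130 − 37 = 93°
−120° (triadic ↓): 93 − 120 = -27 → -27 + 360 = 333°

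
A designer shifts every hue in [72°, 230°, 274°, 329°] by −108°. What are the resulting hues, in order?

324°, 122°, 166°, 221°

72 − 108 = -36 → -36 + 360 = 324°
230 − 108 = 122°
274 − 108 = 166°
329 − 108 = 221°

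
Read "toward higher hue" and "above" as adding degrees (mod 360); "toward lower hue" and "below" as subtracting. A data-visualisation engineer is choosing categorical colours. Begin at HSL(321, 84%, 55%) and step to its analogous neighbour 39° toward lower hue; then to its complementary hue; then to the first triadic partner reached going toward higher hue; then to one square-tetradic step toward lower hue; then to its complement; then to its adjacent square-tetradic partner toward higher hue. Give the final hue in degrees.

42°

analog 39° ↓ −39°: 321 − 39 = 282°
complement +180°: 282 + 180 = 462 → 462 − 360 = 102°
triadic ↑ +120°: 102 + 120 = 222°
square ↓ −90°: 222 − 90 = 132°
complement +180°: 132 + 180 = 312°
square ↑ +90°: 312 + 90 = 402 → 402 − 360 = 42°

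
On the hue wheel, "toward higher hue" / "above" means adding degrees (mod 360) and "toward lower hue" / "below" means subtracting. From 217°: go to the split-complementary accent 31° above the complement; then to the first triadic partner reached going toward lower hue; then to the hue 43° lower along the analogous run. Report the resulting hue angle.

217 + 211 = 428 → 428 − 360 = 68°   (split-comp 31° ↑)
68 − 120 = -52 → -52 + 360 = 308°   (triadic ↓)
308 − 43 = 265°   (analog 43° ↓)

265°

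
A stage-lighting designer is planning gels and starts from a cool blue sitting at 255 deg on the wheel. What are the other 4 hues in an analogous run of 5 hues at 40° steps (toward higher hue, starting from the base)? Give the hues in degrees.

295°, 335°, 15°, and 55°

Analogous hues sit every 40° along the wheel.
255 + 40 = 295°
255 + 80 = 335°
255 + 120 = 375 → 375 − 360 = 15°
255 + 160 = 415 → 415 − 360 = 55°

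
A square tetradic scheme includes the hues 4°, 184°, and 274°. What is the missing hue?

A square tetradic scheme places four hues every 90°.
The full set through 4° is {4°, 94°, 184°, 274°}.
Given {4°, 184°, 274°}, the missing hue is 94°.

94°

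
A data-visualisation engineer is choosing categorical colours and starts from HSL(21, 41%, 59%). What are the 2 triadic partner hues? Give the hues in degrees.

A triad places three hues 120° apart.
21 + 120 = 141°
21 + 240 = 261°

141° and 261°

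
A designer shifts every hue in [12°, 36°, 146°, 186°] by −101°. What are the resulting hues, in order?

271°, 295°, 45°, 85°

12 − 101 = -89 → -89 + 360 = 271°
36 − 101 = -65 → -65 + 360 = 295°
146 − 101 = 45°
186 − 101 = 85°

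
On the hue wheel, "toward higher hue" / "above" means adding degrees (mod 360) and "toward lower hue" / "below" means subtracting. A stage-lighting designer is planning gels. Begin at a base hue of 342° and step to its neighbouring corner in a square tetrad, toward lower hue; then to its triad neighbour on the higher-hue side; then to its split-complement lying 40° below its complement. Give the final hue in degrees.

square ↓ −90°: 342 − 90 = 252°
triadic ↑ +120°: 252 + 120 = 372 → 372 − 360 = 12°
split-comp 40° ↓ +140°: 12 + 140 = 152°

152°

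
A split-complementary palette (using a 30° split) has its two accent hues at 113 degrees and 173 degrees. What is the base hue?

The accents sit 30° either side of the complement, so the complement is their short-arc midpoint on the wheel.
Short-arc midpoint of 113° and 173°: 143°.
Base is 180° from the complement: 143 − 180 = -37 → -37 + 360 = 323°

323°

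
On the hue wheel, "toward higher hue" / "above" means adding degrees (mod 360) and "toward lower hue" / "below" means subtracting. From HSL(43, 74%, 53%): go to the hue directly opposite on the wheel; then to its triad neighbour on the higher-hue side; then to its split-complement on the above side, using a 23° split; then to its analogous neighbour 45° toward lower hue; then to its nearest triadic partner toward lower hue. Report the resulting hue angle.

+180° (complement): 43 + 180 = 223°
+120° (triadic ↑): 223 + 120 = 343°
+203° (split-comp 23° ↑): 343 + 203 = 546 → 546 − 360 = 186°
−45° (analog 45° ↓): 186 − 45 = 141°
−120° (triadic ↓): 141 − 120 = 21°

21°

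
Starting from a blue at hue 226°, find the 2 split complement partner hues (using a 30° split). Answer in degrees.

16° and 76°

Split-complementary hues sit 30° either side of the complement.
Complement of 226°: 226 + 180 = 406 → 406 − 360 = 46°
46 − 30 = 16°
46 + 30 = 76°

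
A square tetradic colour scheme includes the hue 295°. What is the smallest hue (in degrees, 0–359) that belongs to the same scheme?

A square tetradic scheme places four hues every 90°.
The full set through 295° is {25°, 115°, 205°, 295°}.

25°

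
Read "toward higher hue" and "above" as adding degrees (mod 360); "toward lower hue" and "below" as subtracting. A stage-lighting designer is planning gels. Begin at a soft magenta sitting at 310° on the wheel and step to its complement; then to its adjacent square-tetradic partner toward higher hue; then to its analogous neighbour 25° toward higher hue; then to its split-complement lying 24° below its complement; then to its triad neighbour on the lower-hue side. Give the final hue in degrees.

281°

complement +180°: 310 + 180 = 490 → 490 − 360 = 130°
square ↑ +90°: 130 + 90 = 220°
analog 25° ↑ +25°: 220 + 25 = 245°
split-comp 24° ↓ +156°: 245 + 156 = 401 → 401 − 360 = 41°
triadic ↓ −120°: 41 − 120 = -79 → -79 + 360 = 281°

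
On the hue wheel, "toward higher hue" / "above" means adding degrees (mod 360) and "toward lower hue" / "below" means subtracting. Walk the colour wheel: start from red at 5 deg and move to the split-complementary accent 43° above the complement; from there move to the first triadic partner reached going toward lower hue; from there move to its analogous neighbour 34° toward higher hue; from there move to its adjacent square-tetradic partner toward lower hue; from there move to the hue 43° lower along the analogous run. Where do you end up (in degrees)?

9°

5 + 223 = 228°   (split-comp 43° ↑)
228 − 120 = 108°   (triadic ↓)
108 + 34 = 142°   (analog 34° ↑)
142 − 90 = 52°   (square ↓)
52 − 43 = 9°   (analog 43° ↓)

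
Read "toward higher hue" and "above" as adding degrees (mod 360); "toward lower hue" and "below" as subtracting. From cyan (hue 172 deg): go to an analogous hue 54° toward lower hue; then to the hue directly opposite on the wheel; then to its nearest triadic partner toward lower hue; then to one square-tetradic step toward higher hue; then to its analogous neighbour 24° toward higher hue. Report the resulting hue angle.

172 − 54 = 118°   (analog 54° ↓)
118 + 180 = 298°   (complement)
298 − 120 = 178°   (triadic ↓)
178 + 90 = 268°   (square ↑)
268 + 24 = 292°   (analog 24° ↑)

292°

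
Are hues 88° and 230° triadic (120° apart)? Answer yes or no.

Angular distance: |88 − 230| = 142 = 142°.
Triadic (120° apart) requires 120°.

no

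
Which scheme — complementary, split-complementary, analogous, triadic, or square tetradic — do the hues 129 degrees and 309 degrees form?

complementary

Sort the hues: 129°, 309°.
Successive gaps around the wheel: 180°, 180°.
Two hues 180° apart are complementary.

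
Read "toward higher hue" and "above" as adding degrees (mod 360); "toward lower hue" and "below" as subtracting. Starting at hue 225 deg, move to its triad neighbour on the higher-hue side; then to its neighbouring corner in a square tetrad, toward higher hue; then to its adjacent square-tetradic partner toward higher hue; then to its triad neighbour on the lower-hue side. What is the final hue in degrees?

+120° (triadic ↑): 225 + 120 = 345°
+90° (square ↑): 345 + 90 = 435 → 435 − 360 = 75°
+90° (square ↑): 75 + 90 = 165°
−120° (triadic ↓): 165 − 120 = 45°

45°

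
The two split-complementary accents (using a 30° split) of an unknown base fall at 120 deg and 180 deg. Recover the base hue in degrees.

330°

The accents sit 30° either side of the complement, so the complement is their short-arc midpoint on the wheel.
Short-arc midpoint of 120° and 180°: 150°.
Base is 180° from the complement: 150 − 180 = -30 → -30 + 360 = 330°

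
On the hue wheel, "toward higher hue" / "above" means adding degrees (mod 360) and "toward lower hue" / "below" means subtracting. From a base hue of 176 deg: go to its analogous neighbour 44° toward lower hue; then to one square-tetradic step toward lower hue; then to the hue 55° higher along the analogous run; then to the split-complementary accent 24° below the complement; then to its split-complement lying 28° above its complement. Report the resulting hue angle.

analog 44° ↓ −44°: 176 − 44 = 132°
square ↓ −90°: 132 − 90 = 42°
analog 55° ↑ +55°: 42 + 55 = 97°
split-comp 24° ↓ +156°: 97 + 156 = 253°
split-comp 28° ↑ +208°: 253 + 208 = 461 → 461 − 360 = 101°

101°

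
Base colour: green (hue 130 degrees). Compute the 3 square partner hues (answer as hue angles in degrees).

220°, 310°, 40°

130 + 90 = 220°
130 + 180 = 310°
130 + 270 = 400 → 400 − 360 = 40°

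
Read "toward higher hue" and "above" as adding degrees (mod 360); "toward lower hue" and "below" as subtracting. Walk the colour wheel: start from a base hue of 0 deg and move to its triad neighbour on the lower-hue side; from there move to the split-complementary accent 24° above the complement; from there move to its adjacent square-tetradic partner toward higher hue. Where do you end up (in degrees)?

−120° (triadic ↓): 0 − 120 = -120 → -120 + 360 = 240°
+204° (split-comp 24° ↑): 240 + 204 = 444 → 444 − 360 = 84°
+90° (square ↑): 84 + 90 = 174°

174°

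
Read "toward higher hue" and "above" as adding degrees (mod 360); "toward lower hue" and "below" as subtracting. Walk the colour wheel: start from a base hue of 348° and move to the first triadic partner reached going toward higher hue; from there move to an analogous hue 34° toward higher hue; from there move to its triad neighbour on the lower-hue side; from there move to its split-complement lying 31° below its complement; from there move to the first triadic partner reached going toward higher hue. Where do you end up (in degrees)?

291°

348 + 120 = 468 → 468 − 360 = 108°   (triadic ↑)
108 + 34 = 142°   (analog 34° ↑)
142 − 120 = 22°   (triadic ↓)
22 + 149 = 171°   (split-comp 31° ↓)
171 + 120 = 291°   (triadic ↑)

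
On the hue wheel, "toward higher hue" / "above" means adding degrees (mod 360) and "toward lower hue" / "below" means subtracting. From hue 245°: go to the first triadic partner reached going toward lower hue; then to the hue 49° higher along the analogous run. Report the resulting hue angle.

174°

−120° (triadic ↓): 245 − 120 = 125°
+49° (analog 49° ↑): 125 + 49 = 174°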